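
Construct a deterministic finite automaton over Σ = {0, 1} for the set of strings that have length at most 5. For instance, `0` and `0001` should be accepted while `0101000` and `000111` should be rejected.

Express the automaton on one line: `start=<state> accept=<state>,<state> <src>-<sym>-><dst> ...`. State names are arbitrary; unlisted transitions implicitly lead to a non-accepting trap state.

start=A accept=A,B,C,D,E,F A-0->B A-1->B B-0->C B-1->C C-0->D C-1->D D-0->E D-1->E E-0->F E-1->F F-0->G F-1->G G-0->G G-1->G

Count input length up to 6: every symbol moves from A toward G, which means 'more than 5' and absorbs. Accept from {A, B, C, D, E, F}.
With 7 states:
       0  1 
>* A   B  B 
 * B   C  C 
 * C   D  D 
 * D   E  E 
 * E   F  F 
 * F   G  G 
   G   G  G 
(> = start, * = accepting)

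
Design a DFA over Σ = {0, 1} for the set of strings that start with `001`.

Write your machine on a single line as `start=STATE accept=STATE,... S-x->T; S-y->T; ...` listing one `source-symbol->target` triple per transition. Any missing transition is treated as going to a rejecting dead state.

start=q0; accept=q3; q0-0->q1; q0-1->q4; q1-0->q2; q1-1->q4; q2-0->q4; q2-1->q3; q3-0->q3; q3-1->q3; q4-0->q4; q4-1->q4

Check the first 3 symbols one by one: q0 through q2 record how many have matched `001` so far; any wrong symbol goes to the dead state q4. After all 3 match we enter the accepting sink q3.
        0   1  
>  q0   q1  q4 
   q1   q2  q4 
   q2   q4  q3 
 * q3   q3  q3 
   q4   q4  q4 
(> = start, * = accepting)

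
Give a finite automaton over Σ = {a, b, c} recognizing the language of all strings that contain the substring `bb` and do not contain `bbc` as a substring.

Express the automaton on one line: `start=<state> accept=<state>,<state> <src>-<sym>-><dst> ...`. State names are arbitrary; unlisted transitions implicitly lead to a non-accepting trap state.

Run two small machines in parallel and take their product. The first has 3 states tracking whether and how much of `bb` has been seen; the second has 4 states tracking partial matches of the forbidden pattern `bbc`. A product state is a pair (one from each), accepting exactly when both do.
        a   b   c  
>  S0   S0  S1  S0 
   S1   S0  S2  S0 
 * S2   S3  S2  S4 
 * S3   S3  S5  S3 
   S4   S4  S4  S4 
 * S5   S3  S2  S3 
(> = start, * = accepting)

start=S0 accept=S2,S3,S5 S0-a->S0 S0-b->S1 S0-c->S0 S1-a->S0 S1-b->S2 S1-c->S0 S2-a->S3 S2-b->S2 S2-c->S4 S3-a->S3 S3-b->S5 S3-c->S3 S4-a->S4 S4-b->S4 S4-c->S4 S5-a->S3 S5-b->S2 S5-c->S3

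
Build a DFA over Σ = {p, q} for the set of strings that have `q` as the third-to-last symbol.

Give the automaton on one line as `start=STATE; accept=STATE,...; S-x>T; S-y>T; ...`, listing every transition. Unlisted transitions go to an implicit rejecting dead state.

Because acceptance depends on a position counted from the end, the machine has to buffer the most recent 3 symbols. Make each state the string of the last up-to-3 symbols read; on input `x` shift the window left and append `x`. Accept when the buffered window has length 3 and begins with `q`.
A 15-state machine:
          p    q  
>  s0     s1   s2 
   s1     s3   s4 
   s2     s5   s6 
   s3     s7   s8 
   s4     s9  s10 
   s5    s11  s12 
   s6    s13  s14 
   s7     s7   s8 
   s8     s9  s10 
   s9    s11  s12 
   s10   s13  s14 
 * s11    s7   s8 
 * s12    s9  s10 
 * s13   s11  s12 
 * s14   s13  s14 
(> = start, * = accepting)

start=s0; accept=s11,s12,s13,s14; s0-p>s1; s0-q>s2; s1-p>s3; s1-q>s4; s2-p>s5; s2-q>s6; s3-p>s7; s3-q>s8; s4-p>s9; s4-q>s10; s5-p>s11; s5-q>s12; s6-p>s13; s6-q>s14; s7-p>s7; s7-q>s8; s8-p>s9; s8-q>s10; s9-p>s11; s9-q>s12; s10-p>s13; s10-q>s14; s11-p>s7; s11-q>s8; s12-p>s9; s12-q>s10; s13-p>s11; s13-q>s12; s14-p>s13; s14-q>s14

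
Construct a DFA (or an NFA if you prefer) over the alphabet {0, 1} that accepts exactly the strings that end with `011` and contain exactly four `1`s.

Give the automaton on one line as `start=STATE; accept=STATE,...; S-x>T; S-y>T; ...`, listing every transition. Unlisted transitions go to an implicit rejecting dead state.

start=s0; accept=s14; s0-0>s1; s0-1>s2; s1-0>s1; s1-1>s3; s2-0>s4; s2-1>s5; s3-0>s4; s3-1>s6; s4-0>s4; s4-1>s7; s5-0>s8; s5-1>s9; s6-0>s8; s6-1>s9; s7-0>s8; s7-1>s10; s8-0>s8; s8-1>s11; s9-0>s12; s9-1>s13; s10-0>s12; s10-1>s13; s11-0>s12; s11-1>s14; s12-0>s12; s12-1>s15; s13-0>s16; s13-1>s17; s14-0>s16; s14-1>s17; s15-0>s16; s15-1>s18; s16-0>s16; s16-1>s19; s17-0>s20; s17-1>s17; s18-0>s20; s18-1>s17; s19-0>s20; s19-1>s18; s20-0>s20; s20-1>s19

Handle the two conditions separately and then intersect. The first has 4 states tracking how much of the suffix `011` has currently been matched; the second has 6 states tracking the count of `1`s, saturating at 5. A product state is a pair (one from each), accepting exactly when both do.
          0    1  
>  s0     s1   s2 
   s1     s1   s3 
   s2     s4   s5 
   s3     s4   s6 
   s4     s4   s7 
   s5     s8   s9 
   s6     s8   s9 
   s7     s8  s10 
   s8     s8  s11 
   s9    s12  s13 
   s10   s12  s13 
   s11   s12  s14 
   s12   s12  s15 
   s13   s16  s17 
 * s14   s16  s17 
   s15   s16  s18 
   s16   s16  s19 
   s17   s20  s17 
   s18   s20  s17 
   s19   s20  s18 
   s20   s20  s19 
(> = start, * = accepting)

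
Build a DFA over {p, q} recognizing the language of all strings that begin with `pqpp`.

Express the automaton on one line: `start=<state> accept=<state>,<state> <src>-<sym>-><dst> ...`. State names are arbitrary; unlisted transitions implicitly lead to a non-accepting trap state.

start=A accept=E A-p->B A-q->F B-p->F B-q->C C-p->D C-q->F D-p->E D-q->F E-p->E E-q->E F-p->F F-q->F

Check the first 4 symbols one by one: A through D record how many have matched `pqpp` so far; any wrong symbol goes to the dead state F. After all 4 match we enter the accepting sink E.
With 6 states:
       p  q 
>  A   B  F 
   B   F  C 
   C   D  F 
   D   E  F 
 * E   E  E 
   F   F  F 
(> = start, * = accepting)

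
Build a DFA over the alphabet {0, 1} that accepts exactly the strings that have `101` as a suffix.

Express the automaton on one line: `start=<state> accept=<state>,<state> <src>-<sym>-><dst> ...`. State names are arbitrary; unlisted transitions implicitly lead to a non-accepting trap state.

Let each state record the length of the longest suffix of the input read so far that is also a prefix of `101`. s1 means the last symbol is `1`; s2 means the last 2 symbols are `10`; s3 means the last 3 symbols are `101`. Accept only at s3, where the string currently ends in `101`.
        0   1  
>  s0   s0  s1 
   s1   s2  s1 
   s2   s0  s3 
 * s3   s2  s1 
(> = start, * = accepting)

start=s0 accept=s3 s0-0->s0 s0-1->s1 s1-0->s2 s1-1->s1 s2-0->s0 s2-1->s3 s3-0->s2 s3-1->s1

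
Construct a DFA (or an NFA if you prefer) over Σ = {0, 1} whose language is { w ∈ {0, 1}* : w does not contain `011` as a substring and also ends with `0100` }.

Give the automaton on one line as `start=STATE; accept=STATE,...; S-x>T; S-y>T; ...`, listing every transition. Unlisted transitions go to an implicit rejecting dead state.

start=s0; accept=s5; s0-0>s1; s0-1>s0; s1-0>s1; s1-1>s2; s2-0>s3; s2-1>s4; s3-0>s5; s3-1>s2; s4-0>s4; s4-1>s4; s5-0>s1; s5-1>s2

Build one automaton per condition and run them in lockstep. One (4 states) tracks partial matches of the forbidden pattern `011`; the other (5 states) tracks how much of the suffix `0100` has currently been matched. Each combined state is a pair, one component from each; accept when both components accept. After merging equivalent states the machine shrinks.
6 states suffice.
        0   1  
>  s0   s1  s0 
   s1   s1  s2 
   s2   s3  s4 
   s3   s5  s2 
   s4   s4  s4 
 * s5   s1  s2 
(> = start, * = accepting)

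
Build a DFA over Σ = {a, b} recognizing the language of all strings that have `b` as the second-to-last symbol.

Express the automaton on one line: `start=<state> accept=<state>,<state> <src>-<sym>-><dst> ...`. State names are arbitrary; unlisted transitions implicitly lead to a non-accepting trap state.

start=S0 accept=S5,S6 S0-a->S1 S0-b->S2 S1-a->S3 S1-b->S4 S2-a->S5 S2-b->S6 S3-a->S3 S3-b->S4 S4-a->S5 S4-b->S6 S5-a->S3 S5-b->S4 S6-a->S5 S6-b->S6

A DFA must remember the last 2 symbols (since which symbol is second-to-last isn't known until the input ends). Use one state per possible window of the last ≤2 symbols; accept from those whose window starts with `b`.
A 7-state machine:
        a   b  
>  S0   S1  S2 
   S1   S3  S4 
   S2   S5  S6 
   S3   S3  S4 
   S4   S5  S6 
 * S5   S3  S4 
 * S6   S5  S6 
(> = start, * = accepting)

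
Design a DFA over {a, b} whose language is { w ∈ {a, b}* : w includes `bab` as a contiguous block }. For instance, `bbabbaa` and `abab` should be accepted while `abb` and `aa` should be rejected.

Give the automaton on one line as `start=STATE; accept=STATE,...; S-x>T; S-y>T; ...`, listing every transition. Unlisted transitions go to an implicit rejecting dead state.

States s0..s2 record the length of the longest prefix of `bab` that matches the current input suffix. Reaching s3 means `bab` has been seen, and we stay there forever. Accept from s3.
A 4-state machine:
        a   b  
>  s0   s0  s1 
   s1   s2  s1 
   s2   s0  s3 
 * s3   s3  s3 
(> = start, * = accepting)

start=s0; accept=s3; s0-a>s0; s0-b>s1; s1-a>s2; s1-b>s1; s2-a>s0; s2-b>s3; s3-a>s3; s3-b>s3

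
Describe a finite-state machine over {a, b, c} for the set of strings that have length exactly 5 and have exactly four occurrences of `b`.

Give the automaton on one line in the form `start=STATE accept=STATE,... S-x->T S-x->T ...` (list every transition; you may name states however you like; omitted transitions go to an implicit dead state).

start=S0 accept=S10 S0-a->S1 S0-b->S2 S0-c->S1 S1-a->S3 S1-b->S4 S1-c->S3 S2-a->S4 S2-b->S5 S2-c->S4 S3-a->S3 S3-b->S3 S3-c->S3 S4-a->S3 S4-b->S6 S4-c->S3 S5-a->S6 S5-b->S7 S5-c->S6 S6-a->S3 S6-b->S8 S6-c->S3 S7-a->S8 S7-b->S9 S7-c->S8 S8-a->S3 S8-b->S10 S8-c->S3 S9-a->S10 S9-b->S3 S9-c->S10 S10-a->S3 S10-b->S3 S10-c->S3

Run two small machines in parallel and take their product. One (7 states) tracks the input length, saturating at 6; the other (6 states) tracks the count of `b`s, saturating at 5. Each combined state is a pair, one component from each; accept when both components accept. Minimizing collapses redundant product states.
With 11 states:
          a    b    c  
>  S0     S1   S2   S1 
   S1     S3   S4   S3 
   S2     S4   S5   S4 
   S3     S3   S3   S3 
   S4     S3   S6   S3 
   S5     S6   S7   S6 
   S6     S3   S8   S3 
   S7     S8   S9   S8 
   S8     S3  S10   S3 
   S9    S10   S3  S10 
 * S10    S3   S3   S3 
(> = start, * = accepting)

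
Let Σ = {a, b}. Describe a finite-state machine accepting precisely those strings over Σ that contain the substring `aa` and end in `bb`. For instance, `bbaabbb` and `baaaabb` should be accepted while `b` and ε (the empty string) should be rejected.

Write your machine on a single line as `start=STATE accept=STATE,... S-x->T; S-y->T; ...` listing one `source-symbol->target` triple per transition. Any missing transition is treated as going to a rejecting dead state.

start=q0; accept=q6; q0-a->q1; q0-b->q2; q1-a->q3; q1-b->q2; q2-a->q1; q2-b->q4; q3-a->q3; q3-b->q5; q4-a->q1; q4-b->q4; q5-a->q3; q5-b->q6; q6-a->q3; q6-b->q6

Run two small machines in parallel and take their product. One (3 states) tracks whether and how much of `aa` has been seen; the other (3 states) tracks how much of the suffix `bb` has currently been matched. Each combined state is a pair, one component from each; accept when both components accept.
7 states suffice.
        a   b  
>  q0   q1  q2 
   q1   q3  q2 
   q2   q1  q4 
   q3   q3  q5 
   q4   q1  q4 
   q5   q3  q6 
 * q6   q3  q6 
(> = start, * = accepting)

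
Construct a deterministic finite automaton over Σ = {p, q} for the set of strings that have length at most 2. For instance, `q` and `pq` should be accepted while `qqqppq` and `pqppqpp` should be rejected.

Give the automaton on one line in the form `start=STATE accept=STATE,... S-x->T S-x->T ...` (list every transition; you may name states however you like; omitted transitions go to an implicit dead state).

start=s0 accept=s0,s1,s2 s0-p->s1 s0-q->s1 s1-p->s2 s1-q->s2 s2-p->s3 s2-q->s3 s3-p->s3 s3-q->s3

Count input length up to 3: every symbol moves from s0 toward s3, which means 'more than 2' and absorbs. Accept from {s0, s1, s2}.
A 4-state machine:
        p   q  
>* s0   s1  s1 
 * s1   s2  s2 
 * s2   s3  s3 
   s3   s3  s3 
(> = start, * = accepting)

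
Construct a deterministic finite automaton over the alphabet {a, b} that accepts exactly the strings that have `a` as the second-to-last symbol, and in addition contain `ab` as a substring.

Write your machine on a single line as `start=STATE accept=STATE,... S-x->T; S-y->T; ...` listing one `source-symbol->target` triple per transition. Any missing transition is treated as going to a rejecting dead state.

Handle the two conditions separately and then intersect. One (7 states) tracks the last 2 symbols read; the other (3 states) tracks whether and how much of `ab` has been seen. Each combined state is a pair, one component from each; accept when both components accept. Equivalent product states are then merged.
A 6-state machine:
        a   b  
>  q0   q1  q0 
   q1   q1  q2 
 * q2   q3  q4 
   q3   q5  q2 
   q4   q3  q4 
 * q5   q5  q2 
(> = start, * = accepting)

start=q0; accept=q2,q5; q0-a->q1; q0-b->q0; q1-a->q1; q1-b->q2; q2-a->q3; q2-b->q4; q3-a->q5; q3-b->q2; q4-a->q3; q4-b->q4; q5-a->q5; q5-b->q2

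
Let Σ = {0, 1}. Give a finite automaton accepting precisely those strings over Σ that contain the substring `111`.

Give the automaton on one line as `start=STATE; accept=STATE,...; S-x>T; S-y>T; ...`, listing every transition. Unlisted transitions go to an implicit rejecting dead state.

start=q0; accept=q3; q0-0>q0; q0-1>q1; q1-0>q0; q1-1>q2; q2-0>q0; q2-1>q3; q3-0>q3; q3-1>q3

States q0..q2 record the length of the longest prefix of `111` that matches the current input suffix. Reaching q3 means `111` has been seen, and we stay there forever. Accept from q3.
A 4-state machine:
        0   1  
>  q0   q0  q1 
   q1   q0  q2 
   q2   q0  q3 
 * q3   q3  q3 
(> = start, * = accepting)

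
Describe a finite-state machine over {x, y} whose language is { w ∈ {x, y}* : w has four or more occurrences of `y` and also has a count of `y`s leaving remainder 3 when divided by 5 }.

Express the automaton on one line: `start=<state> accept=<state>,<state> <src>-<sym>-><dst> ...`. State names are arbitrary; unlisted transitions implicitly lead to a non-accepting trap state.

start=q0 accept=q8 q0-x->q0 q0-y->q1 q1-x->q1 q1-y->q2 q2-x->q2 q2-y->q3 q3-x->q3 q3-y->q4 q4-x->q4 q4-y->q5 q5-x->q5 q5-y->q6 q6-x->q6 q6-y->q7 q7-x->q7 q7-y->q8 q8-x->q8 q8-y->q4

Build one automaton per condition and run them in lockstep. One (6 states) tracks the count of `y`s, saturating at 5; the other (5 states) tracks the count of `y`s modulo 5. Each combined state is a pair, one component from each; accept when both components accept. Equivalent product states are then merged.
With 9 states:
        x   y  
>  q0   q0  q1 
   q1   q1  q2 
   q2   q2  q3 
   q3   q3  q4 
   q4   q4  q5 
   q5   q5  q6 
   q6   q6  q7 
   q7   q7  q8 
 * q8   q8  q4 
(> = start, * = accepting)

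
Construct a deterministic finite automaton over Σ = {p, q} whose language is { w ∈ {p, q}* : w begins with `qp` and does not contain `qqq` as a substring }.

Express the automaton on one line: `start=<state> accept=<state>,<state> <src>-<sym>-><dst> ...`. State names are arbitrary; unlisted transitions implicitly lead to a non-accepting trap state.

Run two small machines in parallel and take their product. One (4 states) tracks whether the input so far still matches the prefix `qp`; the other (4 states) tracks partial matches of the forbidden pattern `qqq`. Each combined state is a pair, one component from each; accept when both components accept. After merging equivalent states the machine shrinks.
A 6-state machine:
       p  q 
>  A   B  C 
   B   B  B 
   C   D  B 
 * D   D  E 
 * E   D  F 
 * F   D  B 
(> = start, * = accepting)

start=A accept=D,E,F A-p->B A-q->C B-p->B B-q->B C-p->D C-q->B D-p->D D-q->E E-p->D E-q->F F-p->D F-q->B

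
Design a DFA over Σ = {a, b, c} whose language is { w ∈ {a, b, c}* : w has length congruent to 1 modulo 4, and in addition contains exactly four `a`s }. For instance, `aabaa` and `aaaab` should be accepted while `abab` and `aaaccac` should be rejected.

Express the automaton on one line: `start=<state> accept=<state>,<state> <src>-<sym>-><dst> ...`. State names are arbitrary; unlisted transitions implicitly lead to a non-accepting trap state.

start=q0 accept=q15 q0-a->q1 q0-b->q2 q0-c->q2 q1-a->q3 q1-b->q4 q1-c->q4 q2-a->q4 q2-b->q5 q2-c->q5 q3-a->q6 q3-b->q7 q3-c->q7 q4-a->q7 q4-b->q8 q4-c->q8 q5-a->q8 q5-b->q9 q5-c->q9 q6-a->q10 q6-b->q11 q6-c->q11 q7-a->q11 q7-b->q12 q7-c->q12 q8-a->q12 q8-b->q13 q8-c->q13 q9-a->q13 q9-b->q0 q9-c->q0 q10-a->q14 q10-b->q15 q10-c->q15 q11-a->q15 q11-b->q16 q11-c->q16 q12-a->q16 q12-b->q17 q12-c->q17 q13-a->q17 q13-b->q1 q13-c->q1 q14-a->q18 q14-b->q18 q14-c->q18 q15-a->q18 q15-b->q19 q15-c->q19 q16-a->q19 q16-b->q20 q16-c->q20 q17-a->q20 q17-b->q3 q17-c->q3 q18-a->q21 q18-b->q21 q18-c->q21 q19-a->q21 q19-b->q22 q19-c->q22 q20-a->q22 q20-b->q6 q20-c->q6 q21-a->q23 q21-b->q23 q21-c->q23 q22-a->q23 q22-b->q10 q22-c->q10 q23-a->q14 q23-b->q14 q23-c->q14

Build one automaton per condition and run them in lockstep. One (4 states) tracks the input length modulo 4; the other (6 states) tracks the count of `a`s, saturating at 5. Each combined state is a pair, one component from each; accept when both components accept.
24 states suffice.
          a    b    c  
>  q0     q1   q2   q2 
   q1     q3   q4   q4 
   q2     q4   q5   q5 
   q3     q6   q7   q7 
   q4     q7   q8   q8 
   q5     q8   q9   q9 
   q6    q10  q11  q11 
   q7    q11  q12  q12 
   q8    q12  q13  q13 
   q9    q13   q0   q0 
   q10   q14  q15  q15 
   q11   q15  q16  q16 
   q12   q16  q17  q17 
   q13   q17   q1   q1 
   q14   q18  q18  q18 
 * q15   q18  q19  q19 
   q16   q19  q20  q20 
   q17   q20   q3   q3 
   q18   q21  q21  q21 
   q19   q21  q22  q22 
   q20   q22   q6   q6 
   q21   q23  q23  q23 
   q22   q23  q10  q10 
   q23   q14  q14  q14 
(> = start, * = accepting)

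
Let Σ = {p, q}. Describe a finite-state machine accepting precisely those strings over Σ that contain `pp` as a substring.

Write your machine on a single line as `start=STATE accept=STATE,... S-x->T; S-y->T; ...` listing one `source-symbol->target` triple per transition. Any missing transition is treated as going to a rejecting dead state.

Track how much of `pp` has been matched so far: state s0 is no progress, s2 is the absorbing accept state reached once `pp` has occurred. Intermediate states record partial matches; on a mismatch, fall back to the longest reusable overlap.
A 3-state machine:
        p   q  
>  s0   s1  s0 
   s1   s2  s0 
 * s2   s2  s2 
(> = start, * = accepting)

start=s0; accept=s2; s0-p->s1; s0-q->s0; s1-p->s2; s1-q->s0; s2-p->s2; s2-q->s2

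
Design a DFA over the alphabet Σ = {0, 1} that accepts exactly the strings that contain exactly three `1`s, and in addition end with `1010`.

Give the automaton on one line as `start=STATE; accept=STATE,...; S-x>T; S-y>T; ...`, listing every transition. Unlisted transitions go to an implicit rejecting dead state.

start=q0; accept=q6; q0-0>q0; q0-1>q1; q1-0>q1; q1-1>q2; q2-0>q3; q2-1>q4; q3-0>q4; q3-1>q5; q4-0>q4; q4-1>q4; q5-0>q6; q5-1>q4; q6-0>q4; q6-1>q4

Build one automaton per condition and run them in lockstep. One (5 states) tracks the count of `1`s, saturating at 4; the other (5 states) tracks how much of the suffix `1010` has currently been matched. Each combined state is a pair, one component from each; accept when both components accept. Equivalent product states are then merged.
A 7-state machine:
        0   1  
>  q0   q0  q1 
   q1   q1  q2 
   q2   q3  q4 
   q3   q4  q5 
   q4   q4  q4 
   q5   q6  q4 
 * q6   q4  q4 
(> = start, * = accepting)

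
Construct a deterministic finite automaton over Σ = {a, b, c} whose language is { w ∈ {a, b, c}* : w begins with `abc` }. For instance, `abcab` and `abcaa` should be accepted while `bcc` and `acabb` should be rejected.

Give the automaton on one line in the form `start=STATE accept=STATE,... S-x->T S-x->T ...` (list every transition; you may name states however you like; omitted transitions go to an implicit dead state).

start=s0 accept=s3 s0-a->s1 s0-b->s4 s0-c->s4 s1-a->s4 s1-b->s2 s1-c->s4 s2-a->s4 s2-b->s4 s2-c->s3 s3-a->s3 s3-b->s3 s3-c->s3 s4-a->s4 s4-b->s4 s4-c->s4

Check the first 3 symbols one by one: s0 through s2 record how many have matched `abc` so far; any wrong symbol goes to the dead state s4. After all 3 match we enter the accepting sink s3.
With 5 states:
        a   b   c  
>  s0   s1  s4  s4 
   s1   s4  s2  s4 
   s2   s4  s4  s3 
 * s3   s3  s3  s3 
   s4   s4  s4  s4 
(> = start, * = accepting)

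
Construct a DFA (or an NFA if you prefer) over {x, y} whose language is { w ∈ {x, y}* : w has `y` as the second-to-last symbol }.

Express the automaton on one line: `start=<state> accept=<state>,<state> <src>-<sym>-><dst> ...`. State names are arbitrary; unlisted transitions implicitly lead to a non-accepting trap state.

start=q0 accept=q5,q6 q0-x->q1 q0-y->q2 q1-x->q3 q1-y->q4 q2-x->q5 q2-y->q6 q3-x->q3 q3-y->q4 q4-x->q5 q4-y->q6 q5-x->q3 q5-y->q4 q6-x->q5 q6-y->q6

A DFA must remember the last 2 symbols (since which symbol is second-to-last isn't known until the input ends). Use one state per possible window of the last ≤2 symbols; accept from those whose window starts with `y`.
7 states suffice.
        x   y  
>  q0   q1  q2 
   q1   q3  q4 
   q2   q5  q6 
   q3   q3  q4 
   q4   q5  q6 
 * q5   q3  q4 
 * q6   q5  q6 
(> = start, * = accepting)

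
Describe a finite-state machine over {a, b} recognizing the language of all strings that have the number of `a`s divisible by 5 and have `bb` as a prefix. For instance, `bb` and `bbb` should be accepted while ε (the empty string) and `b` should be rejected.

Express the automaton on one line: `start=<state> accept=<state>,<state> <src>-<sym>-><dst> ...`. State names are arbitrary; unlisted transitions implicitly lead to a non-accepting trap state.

start=s0 accept=s3 s0-a->s1 s0-b->s2 s1-a->s1 s1-b->s1 s2-a->s1 s2-b->s3 s3-a->s4 s3-b->s3 s4-a->s5 s4-b->s4 s5-a->s6 s5-b->s5 s6-a->s7 s6-b->s6 s7-a->s3 s7-b->s7

Handle the two conditions separately and then intersect. The first has 5 states tracking the count of `a`s modulo 5; the second has 4 states tracking whether the input so far still matches the prefix `bb`. A product state is a pair (one from each), accepting exactly when both do. After merging equivalent states the machine shrinks.
        a   b  
>  s0   s1  s2 
   s1   s1  s1 
   s2   s1  s3 
 * s3   s4  s3 
   s4   s5  s4 
   s5   s6  s5 
   s6   s7  s6 
   s7   s3  s7 
(> = start, * = accepting)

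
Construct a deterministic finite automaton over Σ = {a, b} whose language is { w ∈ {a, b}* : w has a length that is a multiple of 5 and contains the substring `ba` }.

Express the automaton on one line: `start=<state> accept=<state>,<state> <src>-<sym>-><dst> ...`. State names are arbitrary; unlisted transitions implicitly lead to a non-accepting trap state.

start=q0 accept=q13 q0-a->q1 q0-b->q2 q1-a->q3 q1-b->q4 q2-a->q5 q2-b->q4 q3-a->q6 q3-b->q7 q4-a->q8 q4-b->q7 q5-a->q8 q5-b->q8 q6-a->q9 q6-b->q10 q7-a->q11 q7-b->q10 q8-a->q11 q8-b->q11 q9-a->q0 q9-b->q12 q10-a->q13 q10-b->q12 q11-a->q13 q11-b->q13 q12-a->q14 q12-b->q2 q13-a->q14 q13-b->q14 q14-a->q5 q14-b->q5

Handle the two conditions separately and then intersect. One (5 states) tracks the input length modulo 5; the other (3 states) tracks whether and how much of `ba` has been seen. Each combined state is a pair, one component from each; accept when both components accept.
A 15-state machine:
          a    b  
>  q0     q1   q2 
   q1     q3   q4 
   q2     q5   q4 
   q3     q6   q7 
   q4     q8   q7 
   q5     q8   q8 
   q6     q9  q10 
   q7    q11  q10 
   q8    q11  q11 
   q9     q0  q12 
   q10   q13  q12 
   q11   q13  q13 
   q12   q14   q2 
 * q13   q14  q14 
   q14    q5   q5 
(> = start, * = accepting)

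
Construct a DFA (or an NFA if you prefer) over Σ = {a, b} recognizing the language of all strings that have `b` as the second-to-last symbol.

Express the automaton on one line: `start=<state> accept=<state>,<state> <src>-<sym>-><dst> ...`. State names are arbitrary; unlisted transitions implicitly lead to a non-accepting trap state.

start=S0 accept=S5,S6 S0-a->S1 S0-b->S2 S1-a->S3 S1-b->S4 S2-a->S5 S2-b->S6 S3-a->S3 S3-b->S4 S4-a->S5 S4-b->S6 S5-a->S3 S5-b->S4 S6-a->S5 S6-b->S6

A DFA must remember the last 2 symbols (since which symbol is second-to-last isn't known until the input ends). Use one state per possible window of the last ≤2 symbols; accept from those whose window starts with `b`.
7 states suffice.
        a   b  
>  S0   S1  S2 
   S1   S3  S4 
   S2   S5  S6 
   S3   S3  S4 
   S4   S5  S6 
 * S5   S3  S4 
 * S6   S5  S6 
(> = start, * = accepting)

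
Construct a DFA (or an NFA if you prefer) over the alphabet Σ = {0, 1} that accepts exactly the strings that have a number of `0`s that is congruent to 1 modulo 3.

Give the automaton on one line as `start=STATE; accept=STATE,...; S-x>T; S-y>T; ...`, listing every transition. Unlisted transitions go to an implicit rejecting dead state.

start=A; accept=B; A-0>B; A-1>A; B-0>C; B-1>B; C-0>A; C-1>C

The only thing that matters is how many `0`s have appeared, reduced mod 3. Use one state per residue: A for 0, …, C for 2. Reading `0` moves to the next residue; anything else stays put. B is accepting.
       0  1 
>  A   B  A 
 * B   C  B 
   C   A  C 
(> = start, * = accepting)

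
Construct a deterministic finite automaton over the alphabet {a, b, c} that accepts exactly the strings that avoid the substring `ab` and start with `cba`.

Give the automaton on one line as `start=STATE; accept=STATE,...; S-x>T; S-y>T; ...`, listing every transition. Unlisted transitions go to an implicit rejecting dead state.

Build one automaton per condition and run them in lockstep. One (3 states) tracks partial matches of the forbidden pattern `ab`; the other (5 states) tracks whether the input so far still matches the prefix `cba`. Each combined state is a pair, one component from each; accept when both components accept. After merging equivalent states the machine shrinks.
With 6 states:
        a   b   c  
>  S0   S1  S1  S2 
   S1   S1  S1  S1 
   S2   S1  S3  S1 
   S3   S4  S1  S1 
 * S4   S4  S1  S5 
 * S5   S4  S5  S5 
(> = start, * = accepting)

start=S0; accept=S4,S5; S0-a>S1; S0-b>S1; S0-c>S2; S1-a>S1; S1-b>S1; S1-c>S1; S2-a>S1; S2-b>S3; S2-c>S1; S3-a>S4; S3-b>S1; S3-c>S1; S4-a>S4; S4-b>S1; S4-c>S5; S5-a>S4; S5-b>S5; S5-c>S5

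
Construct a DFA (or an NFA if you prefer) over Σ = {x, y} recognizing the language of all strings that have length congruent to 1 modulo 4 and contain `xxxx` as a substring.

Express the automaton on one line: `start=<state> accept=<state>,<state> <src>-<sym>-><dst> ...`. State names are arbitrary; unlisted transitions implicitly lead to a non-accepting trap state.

Run two small machines in parallel and take their product. One (4 states) tracks the input length modulo 4; the other (5 states) tracks whether and how much of `xxxx` has been seen. Each combined state is a pair, one component from each; accept when both components accept.
A 20-state machine:
          x    y  
>  q0     q1   q2 
   q1     q3   q4 
   q2     q5   q4 
   q3     q6   q7 
   q4     q8   q7 
   q5     q9   q7 
   q6    q10   q0 
   q7    q11   q0 
   q8    q12   q0 
   q9    q13   q0 
   q10   q14  q14 
   q11   q15   q2 
   q12   q16   q2 
   q13   q14   q2 
 * q14   q17  q17 
   q15   q18   q4 
   q16   q17   q4 
   q17   q19  q19 
   q18   q19   q7 
   q19   q10  q10 
(> = start, * = accepting)

start=q0 accept=q14 q0-x->q1 q0-y->q2 q1-x->q3 q1-y->q4 q2-x->q5 q2-y->q4 q3-x->q6 q3-y->q7 q4-x->q8 q4-y->q7 q5-x->q9 q5-y->q7 q6-x->q10 q6-y->q0 q7-x->q11 q7-y->q0 q8-x->q12 q8-y->q0 q9-x->q13 q9-y->q0 q10-x->q14 q10-y->q14 q11-x->q15 q11-y->q2 q12-x->q16 q12-y->q2 q13-x->q14 q13-y->q2 q14-x->q17 q14-y->q17 q15-x->q18 q15-y->q4 q16-x->q17 q16-y->q4 q17-x->q19 q17-y->q19 q18-x->q19 q18-y->q7 q19-x->q10 q19-y->q10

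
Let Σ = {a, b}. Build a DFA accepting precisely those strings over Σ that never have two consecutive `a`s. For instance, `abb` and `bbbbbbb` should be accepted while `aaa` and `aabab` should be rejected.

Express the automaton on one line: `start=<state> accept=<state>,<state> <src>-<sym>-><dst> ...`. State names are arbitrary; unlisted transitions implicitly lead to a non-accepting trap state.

start=q0 accept=q0,q1 q0-a->q1 q0-b->q0 q1-a->q2 q1-b->q0 q2-a->q2 q2-b->q2

Track partial matches of the forbidden pattern `aa`. State q2 is a dead state reached once `aa` has occurred; every other state accepts. q0 means no part of `aa` is currently matched.
With 3 states:
        a   b  
>* q0   q1  q0 
 * q1   q2  q0 
   q2   q2  q2 
(> = start, * = accepting)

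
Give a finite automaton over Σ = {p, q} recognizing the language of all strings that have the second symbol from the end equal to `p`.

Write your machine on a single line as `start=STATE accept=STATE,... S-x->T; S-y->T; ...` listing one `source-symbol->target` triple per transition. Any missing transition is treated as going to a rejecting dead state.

start=A; accept=D,E; A-p->B; A-q->C; B-p->D; B-q->E; C-p->F; C-q->G; D-p->D; D-q->E; E-p->F; E-q->G; F-p->D; F-q->E; G-p->F; G-q->G

Because acceptance depends on a position counted from the end, the machine has to buffer the most recent 2 symbols. Make each state the string of the last up-to-2 symbols read; on input `x` shift the window left and append `x`. Accept when the buffered window has length 2 and begins with `p`.
       p  q 
>  A   B  C 
   B   D  E 
   C   F  G 
 * D   D  E 
 * E   F  G 
   F   D  E 
   G   F  G 
(> = start, * = accepting)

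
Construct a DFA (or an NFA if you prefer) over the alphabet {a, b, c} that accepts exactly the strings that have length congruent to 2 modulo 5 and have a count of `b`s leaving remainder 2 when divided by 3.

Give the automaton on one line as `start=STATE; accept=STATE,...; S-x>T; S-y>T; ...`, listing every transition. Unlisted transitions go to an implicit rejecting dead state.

start=s0; accept=s5; s0-a>s1; s0-b>s2; s0-c>s1; s1-a>s3; s1-b>s4; s1-c>s3; s2-a>s4; s2-b>s5; s2-c>s4; s3-a>s6; s3-b>s7; s3-c>s6; s4-a>s7; s4-b>s8; s4-c>s7; s5-a>s8; s5-b>s6; s5-c>s8; s6-a>s9; s6-b>s10; s6-c>s9; s7-a>s10; s7-b>s11; s7-c>s10; s8-a>s11; s8-b>s9; s8-c>s11; s9-a>s0; s9-b>s12; s9-c>s0; s10-a>s12; s10-b>s13; s10-c>s12; s11-a>s13; s11-b>s0; s11-c>s13; s12-a>s2; s12-b>s14; s12-c>s2; s13-a>s14; s13-b>s1; s13-c>s14; s14-a>s5; s14-b>s3; s14-c>s5

Run two small machines in parallel and take their product. The first has 5 states tracking the input length modulo 5; the second has 3 states tracking the count of `b`s modulo 3. A product state is a pair (one from each), accepting exactly when both do.
With 15 states:
          a    b    c  
>  s0     s1   s2   s1 
   s1     s3   s4   s3 
   s2     s4   s5   s4 
   s3     s6   s7   s6 
   s4     s7   s8   s7 
 * s5     s8   s6   s8 
   s6     s9  s10   s9 
   s7    s10  s11  s10 
   s8    s11   s9  s11 
   s9     s0  s12   s0 
   s10   s12  s13  s12 
   s11   s13   s0  s13 
   s12    s2  s14   s2 
   s13   s14   s1  s14 
   s14    s5   s3   s5 
(> = start, * = accepting)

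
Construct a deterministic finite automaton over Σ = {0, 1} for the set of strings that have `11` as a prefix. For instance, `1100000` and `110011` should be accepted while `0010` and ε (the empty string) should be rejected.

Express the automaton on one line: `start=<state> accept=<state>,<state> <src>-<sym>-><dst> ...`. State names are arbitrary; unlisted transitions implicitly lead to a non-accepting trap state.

start=S0 accept=S2 S0-0->S3 S0-1->S1 S1-0->S3 S1-1->S2 S2-0->S2 S2-1->S2 S3-0->S3 S3-1->S3

Check the first 2 symbols one by one: S0 through S1 record how many have matched `11` so far; any wrong symbol goes to the dead state S3. After all 2 match we enter the accepting sink S2.
        0   1  
>  S0   S3  S1 
   S1   S3  S2 
 * S2   S2  S2 
   S3   S3  S3 
(> = start, * = accepting)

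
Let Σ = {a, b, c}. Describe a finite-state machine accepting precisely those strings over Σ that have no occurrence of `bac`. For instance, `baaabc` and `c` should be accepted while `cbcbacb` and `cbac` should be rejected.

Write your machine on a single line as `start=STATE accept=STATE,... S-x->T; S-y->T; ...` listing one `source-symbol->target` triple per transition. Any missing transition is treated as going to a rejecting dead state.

start=q0; accept=q0,q1,q2; q0-a->q0; q0-b->q1; q0-c->q0; q1-a->q2; q1-b->q1; q1-c->q0; q2-a->q0; q2-b->q1; q2-c->q3; q3-a->q3; q3-b->q3; q3-c->q3

Track partial matches of the forbidden pattern `bac`. State q3 is a dead state reached once `bac` has occurred; every other state accepts. q0 means no part of `bac` is currently matched.
A 4-state machine:
        a   b   c  
>* q0   q0  q1  q0 
 * q1   q2  q1  q0 
 * q2   q0  q1  q3 
   q3   q3  q3  q3 
(> = start, * = accepting)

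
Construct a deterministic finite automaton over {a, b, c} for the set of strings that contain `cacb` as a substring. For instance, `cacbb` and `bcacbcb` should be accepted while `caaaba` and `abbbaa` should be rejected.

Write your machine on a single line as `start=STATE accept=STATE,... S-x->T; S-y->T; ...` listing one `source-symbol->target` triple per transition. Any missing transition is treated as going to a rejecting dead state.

Track how much of `cacb` has been matched so far: state S0 is no progress, S4 is the absorbing accept state reached once `cacb` has occurred. Intermediate states record partial matches; on a mismatch, fall back to the longest reusable overlap.
5 states suffice.
        a   b   c  
>  S0   S0  S0  S1 
   S1   S2  S0  S1 
   S2   S0  S0  S3 
   S3   S2  S4  S1 
 * S4   S4  S4  S4 
(> = start, * = accepting)

start=S0; accept=S4; S0-a->S0; S0-b->S0; S0-c->S1; S1-a->S2; S1-b->S0; S1-c->S1; S2-a->S0; S2-b->S0; S2-c->S3; S3-a->S2; S3-b->S4; S3-c->S1; S4-a->S4; S4-b->S4; S4-c->S4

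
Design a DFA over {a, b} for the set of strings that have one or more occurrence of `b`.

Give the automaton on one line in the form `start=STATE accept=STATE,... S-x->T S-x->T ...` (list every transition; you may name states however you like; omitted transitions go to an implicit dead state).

Count `b`s, saturating at 2: state q0 means no `b` yet, q1 means one `b` seen, q2 means more than one. Each `b` increments (capped at q2); other symbols loop. Accept from {q1, q2}.
A 3-state machine:
        a   b  
>  q0   q0  q1 
 * q1   q1  q2 
 * q2   q2  q2 
(> = start, * = accepting)

start=q0 accept=q1,q2 q0-a->q0 q0-b->q1 q1-a->q1 q1-b->q2 q2-a->q2 q2-b->q2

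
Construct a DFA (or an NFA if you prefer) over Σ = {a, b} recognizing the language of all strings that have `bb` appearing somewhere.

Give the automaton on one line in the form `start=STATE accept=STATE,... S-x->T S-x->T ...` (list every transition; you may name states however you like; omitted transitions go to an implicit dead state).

Track how much of `bb` has been matched so far: state q0 is no progress, q2 is the absorbing accept state reached once `bb` has occurred. Intermediate states record partial matches; on a mismatch, fall back to the longest reusable overlap.
A 3-state machine:
        a   b  
>  q0   q0  q1 
   q1   q0  q2 
 * q2   q2  q2 
(> = start, * = accepting)

start=q0 accept=q2 q0-a->q0 q0-b->q1 q1-a->q0 q1-b->q2 q2-a->q2 q2-b->q2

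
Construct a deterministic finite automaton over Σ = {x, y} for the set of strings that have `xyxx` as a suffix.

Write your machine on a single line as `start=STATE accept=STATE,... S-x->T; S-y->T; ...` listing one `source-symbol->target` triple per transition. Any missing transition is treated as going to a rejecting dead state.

Let each state record the length of the longest suffix of the input read so far that is also a prefix of `xyxx`. q1 means the last symbol is `x`; q2 means the last 2 symbols are `xy`; q3 means the last 3 symbols are `xyx`; q4 means the last 4 symbols are `xyxx`. Accept only at q4, where the string currently ends in `xyxx`.
A 5-state machine:
        x   y  
>  q0   q1  q0 
   q1   q1  q2 
   q2   q3  q0 
   q3   q4  q2 
 * q4   q1  q2 
(> = start, * = accepting)

start=q0; accept=q4; q0-x->q1; q0-y->q0; q1-x->q1; q1-y->q2; q2-x->q3; q2-y->q0; q3-x->q4; q3-y->q2; q4-x->q1; q4-y->q2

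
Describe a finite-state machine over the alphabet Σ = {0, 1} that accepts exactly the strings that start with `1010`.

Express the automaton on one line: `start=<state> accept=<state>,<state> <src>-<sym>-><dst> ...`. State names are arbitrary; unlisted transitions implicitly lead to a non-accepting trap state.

Walk along `1010` while the input agrees: from A take `1` to B, and so on. Any deviation drops to the rejecting sink F. Once E is reached the prefix is confirmed and every continuation is accepted.
6 states suffice.
       0  1 
>  A   F  B 
   B   C  F 
   C   F  D 
   D   E  F 
 * E   E  E 
   F   F  F 
(> = start, * = accepting)

start=A accept=E A-0->F A-1->B B-0->C B-1->F C-0->F C-1->D D-0->E D-1->F E-0->E E-1->E F-0->F F-1->F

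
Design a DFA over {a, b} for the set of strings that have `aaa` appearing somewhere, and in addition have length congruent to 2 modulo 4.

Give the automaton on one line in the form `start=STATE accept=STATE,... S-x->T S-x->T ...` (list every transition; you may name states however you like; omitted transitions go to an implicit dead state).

Handle the two conditions separately and then intersect. One (4 states) tracks whether and how much of `aaa` has been seen; the other (4 states) tracks the input length modulo 4. Each combined state is a pair, one component from each; accept when both components accept.
          a    b  
>  q0     q1   q2 
   q1     q3   q4 
   q2     q5   q4 
   q3     q6   q7 
   q4     q8   q7 
   q5     q9   q7 
   q6    q10  q10 
   q7    q11   q0 
   q8    q12   q0 
   q9    q10   q0 
   q10   q13  q13 
   q11   q14   q2 
   q12   q13   q2 
   q13   q15  q15 
   q14   q15   q4 
 * q15    q6   q6 
(> = start, * = accepting)

start=q0 accept=q15 q0-a->q1 q0-b->q2 q1-a->q3 q1-b->q4 q2-a->q5 q2-b->q4 q3-a->q6 q3-b->q7 q4-a->q8 q4-b->q7 q5-a->q9 q5-b->q7 q6-a->q10 q6-b->q10 q7-a->q11 q7-b->q0 q8-a->q12 q8-b->q0 q9-a->q10 q9-b->q0 q10-a->q13 q10-b->q13 q11-a->q14 q11-b->q2 q12-a->q13 q12-b->q2 q13-a->q15 q13-b->q15 q14-a->q15 q14-b->q4 q15-a->q6 q15-b->q6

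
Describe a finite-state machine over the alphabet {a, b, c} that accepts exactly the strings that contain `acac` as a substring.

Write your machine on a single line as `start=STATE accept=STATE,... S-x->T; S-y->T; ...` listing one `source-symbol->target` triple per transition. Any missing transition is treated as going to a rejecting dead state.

States S0..S3 record the length of the longest prefix of `acac` that matches the current input suffix. Reaching S4 means `acac` has been seen, and we stay there forever. Accept from S4.
        a   b   c  
>  S0   S1  S0  S0 
   S1   S1  S0  S2 
   S2   S3  S0  S0 
   S3   S1  S0  S4 
 * S4   S4  S4  S4 
(> = start, * = accepting)

start=S0; accept=S4; S0-a->S1; S0-b->S0; S0-c->S0; S1-a->S1; S1-b->S0; S1-c->S2; S2-a->S3; S2-b->S0; S2-c->S0; S3-a->S1; S3-b->S0; S3-c->S4; S4-a->S4; S4-b->S4; S4-c->S4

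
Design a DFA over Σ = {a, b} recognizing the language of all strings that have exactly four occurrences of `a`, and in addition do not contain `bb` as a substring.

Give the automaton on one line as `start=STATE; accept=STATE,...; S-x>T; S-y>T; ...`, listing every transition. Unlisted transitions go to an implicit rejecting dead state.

Build one automaton per condition and run them in lockstep. The first has 6 states tracking the count of `a`s, saturating at 5; the second has 3 states tracking partial matches of the forbidden pattern `bb`. A product state is a pair (one from each), accepting exactly when both do. Equivalent product states are then merged.
An 11-state machine:
          a    b  
>  S0     S1   S2 
   S1     S3   S4 
   S2     S1   S5 
   S3     S6   S7 
   S4     S3   S5 
   S5     S5   S5 
   S6     S8   S9 
   S7     S6   S5 
 * S8     S5  S10 
   S9     S8   S5 
 * S10    S5   S5 
(> = start, * = accepting)

start=S0; accept=S8,S10; S0-a>S1; S0-b>S2; S1-a>S3; S1-b>S4; S2-a>S1; S2-b>S5; S3-a>S6; S3-b>S7; S4-a>S3; S4-b>S5; S5-a>S5; S5-b>S5; S6-a>S8; S6-b>S9; S7-a>S6; S7-b>S5; S8-a>S5; S8-b>S10; S9-a>S8; S9-b>S5; S10-a>S5; S10-b>S5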